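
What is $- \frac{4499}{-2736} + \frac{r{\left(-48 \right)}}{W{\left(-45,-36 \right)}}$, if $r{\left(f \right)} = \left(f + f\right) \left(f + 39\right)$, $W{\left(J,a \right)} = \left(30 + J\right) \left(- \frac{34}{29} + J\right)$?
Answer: $\frac{52971877}{18317520} \approx 2.8919$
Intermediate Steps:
$W{\left(J,a \right)} = \left(30 + J\right) \left(- \frac{34}{29} + J\right)$ ($W{\left(J,a \right)} = \left(30 + J\right) \left(\left(-34\right) \frac{1}{29} + J\right) = \left(30 + J\right) \left(- \frac{34}{29} + J\right)$)
$r{\left(f \right)} = 2 f \left(39 + f\right)$
$- \frac{4499}{-2736} + \frac{r{\left(-48 \right)}}{W{\left(-45,-36 \right)}} = - \frac{4499}{-2736} + \frac{2 \left(-48\right) \left(39 - 48\right)}{- \frac{1020}{29} + \left(-45\right)^{2} + \frac{836}{29} \left(-45\right)} = \left(-4499\right) \left(- \frac{1}{2736}\right) + \frac{2 \left(-48\right) \left(-9\right)}{- \frac{1020}{29} + 2025 - \frac{37620}{29}} = \frac{4499}{2736} + \frac{864}{\frac{20085}{29}} = \frac{4499}{2736} + 864 \cdot \frac{29}{20085} = \frac{4499}{2736} + \frac{8352}{6695} = \frac{52971877}{18317520}$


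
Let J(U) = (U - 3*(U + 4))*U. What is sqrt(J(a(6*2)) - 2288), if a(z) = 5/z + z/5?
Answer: I*sqrt(8415602)/60 ≈ 48.349*I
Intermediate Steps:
a(z) = 5/z + z/5 (a(z) = 5/z + z*(1/5) = 5/z + z/5)
J(U) = U*(-12 - 2*U) (J(U) = (U - 3*(4 + U))*U = (U - (12 + 3*U))*U = (U + (-12 - 3*U))*U = (-12 - 2*U)*U = U*(-12 - 2*U))
sqrt(J(a(6*2)) - 2288) = sqrt(-2*(5/((6*2)) + (6*2)/5)*(6 + (5/((6*2)) + (6*2)/5)) - 2288) = sqrt(-2*(5/12 + (1/5)*12)*(6 + (5/12 + (1/5)*12)) - 2288) = sqrt(-2*(5*(1/12) + 12/5)*(6 + (5*(1/12) + 12/5)) - 2288) = sqrt(-2*(5/12 + 12/5)*(6 + (5/12 + 12/5)) - 2288) = sqrt(-2*169/60*(6 + 169/60) - 2288) = sqrt(-2*169/60*529/60 - 2288) = sqrt(-89401/1800 - 2288) = sqrt(-4207801/1800) = I*sqrt(8415602)/60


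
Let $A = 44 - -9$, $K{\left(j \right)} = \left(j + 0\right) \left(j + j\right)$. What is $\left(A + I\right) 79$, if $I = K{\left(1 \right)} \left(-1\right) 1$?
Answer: $4029$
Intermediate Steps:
$K{\left(j \right)} = 2 j^{2}$ ($K{\left(j \right)} = j 2 j = 2 j^{2}$)
$I = -2$ ($I = 2 \cdot 1^{2} \left(-1\right) 1 = 2 \cdot 1 \left(-1\right) 1 = 2 \left(-1\right) 1 = \left(-2\right) 1 = -2$)
$A = 53$ ($A = 44 + 9 = 53$)
$\left(A + I\right) 79 = \left(53 - 2\right) 79 = 51 \cdot 79 = 4029$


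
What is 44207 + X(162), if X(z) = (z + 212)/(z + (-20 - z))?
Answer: 441883/10 ≈ 44188.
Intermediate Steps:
X(z) = -53/5 - z/20 (X(z) = (212 + z)/(-20) = (212 + z)*(-1/20) = -53/5 - z/20)
44207 + X(162) = 44207 + (-53/5 - 1/20*162) = 44207 + (-53/5 - 81/10) = 44207 - 187/10 = 441883/10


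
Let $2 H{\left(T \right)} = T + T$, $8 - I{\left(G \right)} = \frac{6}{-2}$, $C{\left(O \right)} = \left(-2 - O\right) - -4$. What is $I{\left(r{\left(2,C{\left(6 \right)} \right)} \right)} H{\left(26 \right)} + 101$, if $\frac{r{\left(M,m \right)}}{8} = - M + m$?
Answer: $387$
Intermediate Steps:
$C{\left(O \right)} = 2 - O$ ($C{\left(O \right)} = \left(-2 - O\right) + 4 = 2 - O$)
$r{\left(M,m \right)} = - 8 M + 8 m$ ($r{\left(M,m \right)} = 8 \left(- M + m\right) = 8 \left(m - M\right) = - 8 M + 8 m$)
$I{\left(G \right)} = 11$ ($I{\left(G \right)} = 8 - \frac{6}{-2} = 8 - 6 \left(- \frac{1}{2}\right) = 8 - -3 = 8 + 3 = 11$)
$H{\left(T \right)} = T$ ($H{\left(T \right)} = \frac{T + T}{2} = \frac{2 T}{2} = T$)
$I{\left(r{\left(2,C{\left(6 \right)} \right)} \right)} H{\left(26 \right)} + 101 = 11 \cdot 26 + 101 = 286 + 101 = 387$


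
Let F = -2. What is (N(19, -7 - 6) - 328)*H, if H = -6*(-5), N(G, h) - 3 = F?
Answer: -9810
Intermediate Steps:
N(G, h) = 1 (N(G, h) = 3 - 2 = 1)
H = 30
(N(19, -7 - 6) - 328)*H = (1 - 328)*30 = -327*30 = -9810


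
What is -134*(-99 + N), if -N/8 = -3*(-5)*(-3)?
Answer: -34974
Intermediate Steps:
N = 360 (N = -8*(-3*(-5))*(-3) = -120*(-3) = -8*(-45) = 360)
-134*(-99 + N) = -134*(-99 + 360) = -134*261 = -34974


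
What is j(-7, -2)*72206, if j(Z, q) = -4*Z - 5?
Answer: 1660738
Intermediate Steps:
j(Z, q) = -5 - 4*Z
j(-7, -2)*72206 = (-5 - 4*(-7))*72206 = (-5 + 28)*72206 = 23*72206 = 1660738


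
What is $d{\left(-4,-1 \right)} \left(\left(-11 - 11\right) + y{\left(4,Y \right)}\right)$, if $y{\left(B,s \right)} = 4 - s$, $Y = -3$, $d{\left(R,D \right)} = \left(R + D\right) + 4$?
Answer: $15$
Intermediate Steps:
$d{\left(R,D \right)} = 4 + D + R$ ($d{\left(R,D \right)} = \left(D + R\right) + 4 = 4 + D + R$)
$d{\left(-4,-1 \right)} \left(\left(-11 - 11\right) + y{\left(4,Y \right)}\right) = \left(4 - 1 - 4\right) \left(\left(-11 - 11\right) + \left(4 - -3\right)\right) = - (-22 + \left(4 + 3\right)) = - (-22 + 7) = \left(-1\right) \left(-15\right) = 15$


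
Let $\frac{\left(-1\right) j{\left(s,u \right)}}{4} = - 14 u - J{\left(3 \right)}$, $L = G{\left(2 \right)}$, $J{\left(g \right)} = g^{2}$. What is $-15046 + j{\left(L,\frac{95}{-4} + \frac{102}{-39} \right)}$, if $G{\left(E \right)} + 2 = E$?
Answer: $- \frac{214324}{13} \approx -16486.0$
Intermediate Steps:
$G{\left(E \right)} = -2 + E$
$L = 0$ ($L = -2 + 2 = 0$)
$j{\left(s,u \right)} = 36 + 56 u$ ($j{\left(s,u \right)} = - 4 \left(- 14 u - 3^{2}\right) = - 4 \left(- 14 u - 9\right) = - 4 \left(-9 - 14 u\right) = 36 + 56 u$)
$-15046 + j{\left(L,\frac{95}{-4} + \frac{102}{-39} \right)} = -15046 + \left(36 + 56 \left(\frac{95}{-4} + \frac{102}{-39}\right)\right) = -15046 + \left(36 + 56 \left(95 \left(- \frac{1}{4}\right) + 102 \left(- \frac{1}{39}\right)\right)\right) = -15046 + \left(36 + 56 \left(- \frac{95}{4} - \frac{34}{13}\right)\right) = -15046 + \left(36 + 56 \left(- \frac{1371}{52}\right)\right) = -15046 + \left(36 - \frac{19194}{13}\right) = -15046 - \frac{18726}{13} = - \frac{214324}{13}$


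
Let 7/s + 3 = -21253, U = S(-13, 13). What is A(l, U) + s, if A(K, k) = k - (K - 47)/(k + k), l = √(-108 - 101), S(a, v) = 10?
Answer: 1312523/106280 - I*√209/20 ≈ 12.35 - 0.72284*I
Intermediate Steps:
U = 10
l = I*√209 (l = √(-209) = I*√209 ≈ 14.457*I)
s = -7/21256 (s = 7/(-3 - 21253) = 7/(-21256) = 7*(-1/21256) = -7/21256 ≈ -0.00032932)
A(K, k) = k - (-47 + K)/(2*k)
A(l, U) + s = (½)*(47 - I*√209 + 2*10²)/10 - 7/21256 = (½)*(⅒)*(47 - I*√209 + 2*100) - 7/21256 = (½)*(⅒)*(47 - I*√209 + 200) - 7/21256 = (½)*(⅒)*(247 - I*√209) - 7/21256 = (247/20 - I*√209/20) - 7/21256 = 1312523/106280 - I*√209/20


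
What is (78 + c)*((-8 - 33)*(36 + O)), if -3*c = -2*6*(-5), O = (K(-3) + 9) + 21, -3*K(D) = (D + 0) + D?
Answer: -161704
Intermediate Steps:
K(D) = -2*D/3 (K(D) = -((D + 0) + D)/3 = -(D + D)/3 = -2*D/3)
O = 32 (O = (-⅔*(-3) + 9) + 21 = (2 + 9) + 21 = 11 + 21 = 32)
c = -20 (c = -(-2*6)*(-5)/3 = -(-4)*(-5) = -⅓*60 = -20)
(78 + c)*((-8 - 33)*(36 + O)) = (78 - 20)*((-8 - 33)*(36 + 32)) = 58*(-41*68) = 58*(-2788) = -161704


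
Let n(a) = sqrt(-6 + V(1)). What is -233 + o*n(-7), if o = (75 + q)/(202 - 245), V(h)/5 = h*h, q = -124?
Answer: -233 + 49*I/43 ≈ -233.0 + 1.1395*I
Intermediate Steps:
V(h) = 5*h**2 (V(h) = 5*(h*h) = 5*h**2)
o = 49/43 (o = (75 - 124)/(202 - 245) = -49/(-43) = -49*(-1/43) = 49/43 ≈ 1.1395)
n(a) = I (n(a) = sqrt(-6 + 5*1**2) = sqrt(-6 + 5*1) = sqrt(-6 + 5) = sqrt(-1) = I)
-233 + o*n(-7) = -233 + 49*I/43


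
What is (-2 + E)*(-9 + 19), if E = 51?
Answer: 490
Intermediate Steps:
(-2 + E)*(-9 + 19) = (-2 + 51)*(-9 + 19) = 49*10 = 490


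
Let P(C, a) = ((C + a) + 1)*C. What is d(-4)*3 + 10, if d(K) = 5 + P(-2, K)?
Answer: 55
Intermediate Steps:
P(C, a) = C*(1 + C + a) (P(C, a) = (1 + C + a)*C = C*(1 + C + a))
d(K) = 7 - 2*K (d(K) = 5 - 2*(1 - 2 + K) = 5 - 2*(-1 + K) = 5 + (2 - 2*K) = 7 - 2*K)
d(-4)*3 + 10 = (7 - 2*(-4))*3 + 10 = (7 + 8)*3 + 10 = 15*3 + 10 = 45 + 10 = 55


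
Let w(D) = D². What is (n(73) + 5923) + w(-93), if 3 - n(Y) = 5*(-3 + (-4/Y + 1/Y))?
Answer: 1065085/73 ≈ 14590.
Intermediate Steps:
n(Y) = 18 + 15/Y (n(Y) = 3 - 5*(-3 + (-4/Y + 1/Y)) = 3 - 5*(-3 - 3/Y) = 3 - (-15 - 15/Y) = 3 + (15 + 15/Y) = 18 + 15/Y)
(n(73) + 5923) + w(-93) = ((18 + 15/73) + 5923) + (-93)² = ((18 + 15*(1/73)) + 5923) + 8649 = ((18 + 15/73) + 5923) + 8649 = (1329/73 + 5923) + 8649 = 433708/73 + 8649 = 1065085/73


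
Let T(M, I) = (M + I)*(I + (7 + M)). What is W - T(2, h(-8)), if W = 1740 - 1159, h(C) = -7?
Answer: 591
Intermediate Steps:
W = 581
T(M, I) = (I + M)*(7 + I + M)
W - T(2, h(-8)) = 581 - ((-7)² + 2² + 7*(-7) + 7*2 + 2*(-7)*2) = 581 - (49 + 4 - 49 + 14 - 28) = 581 - 1*(-10) = 581 + 10 = 591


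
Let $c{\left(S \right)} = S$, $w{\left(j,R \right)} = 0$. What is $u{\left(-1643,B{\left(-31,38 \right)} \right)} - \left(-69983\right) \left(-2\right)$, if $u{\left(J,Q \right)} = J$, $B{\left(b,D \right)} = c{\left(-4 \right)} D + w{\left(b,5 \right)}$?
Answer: $-141609$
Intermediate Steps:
$B{\left(b,D \right)} = - 4 D$ ($B{\left(b,D \right)} = - 4 D + 0 = - 4 D$)
$u{\left(-1643,B{\left(-31,38 \right)} \right)} - \left(-69983\right) \left(-2\right) = -1643 - \left(-69983\right) \left(-2\right) = -1643 - 139966 = -141609$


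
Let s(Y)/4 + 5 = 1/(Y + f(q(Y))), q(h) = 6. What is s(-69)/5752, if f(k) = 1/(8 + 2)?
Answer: -3455/990782 ≈ -0.0034871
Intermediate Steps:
f(k) = ⅒ (f(k) = 1/10 = ⅒)
s(Y) = -20 + 4/(⅒ + Y) (s(Y) = -20 + 4/(Y + ⅒) = -20 + 4/(⅒ + Y))
s(-69)/5752 = (20*(1 - 10*(-69))/(1 + 10*(-69)))/5752 = (20*(1 + 690)/(1 - 690))*(1/5752) = (20*691/(-689))*(1/5752) = (20*(-1/689)*691)*(1/5752) = -13820/689*1/5752 = -3455/990782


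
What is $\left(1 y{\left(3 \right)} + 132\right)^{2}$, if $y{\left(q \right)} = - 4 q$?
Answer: $14400$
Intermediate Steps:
$\left(1 y{\left(3 \right)} + 132\right)^{2} = \left(1 \left(\left(-4\right) 3\right) + 132\right)^{2} = \left(1 \left(-12\right) + 132\right)^{2} = \left(-12 + 132\right)^{2} = 120^{2} = 14400$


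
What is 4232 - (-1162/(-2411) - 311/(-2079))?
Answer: 21209603189/5012469 ≈ 4231.4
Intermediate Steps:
4232 - (-1162/(-2411) - 311/(-2079)) = 4232 - (-1162*(-1/2411) - 311*(-1/2079)) = 4232 - (1162/2411 + 311/2079) = 4232 - 1*3165619/5012469 = 4232 - 3165619/5012469 = 21209603189/5012469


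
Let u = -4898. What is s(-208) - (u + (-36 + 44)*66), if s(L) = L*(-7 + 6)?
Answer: 4578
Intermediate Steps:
s(L) = -L (s(L) = L*(-1) = -L)
s(-208) - (u + (-36 + 44)*66) = -1*(-208) - (-4898 + (-36 + 44)*66) = 208 - (-4898 + 8*66) = 208 - (-4898 + 528) = 208 - 1*(-4370) = 208 + 4370 = 4578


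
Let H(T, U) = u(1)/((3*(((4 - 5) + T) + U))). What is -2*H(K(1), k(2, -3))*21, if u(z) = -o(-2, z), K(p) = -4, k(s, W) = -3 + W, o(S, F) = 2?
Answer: -28/11 ≈ -2.5455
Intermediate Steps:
u(z) = -2 (u(z) = -1*2 = -2)
H(T, U) = -2/(-3 + 3*T + 3*U) (H(T, U) = -2*1/(3*(((4 - 5) + T) + U)) = -2*1/(3*((-1 + T) + U)) = -2*1/(3*(-1 + T + U)) = -2/(-3 + 3*T + 3*U))
-2*H(K(1), k(2, -3))*21 = -(-4)/(-3 + 3*(-4) + 3*(-3 - 3))*21 = -(-4)/(-3 - 12 + 3*(-6))*21 = -(-4)/(-3 - 12 - 18)*21 = -(-4)/(-33)*21 = -(-4)*(-1)/33*21 = -2*2/33*21 = -4/33*21 = -28/11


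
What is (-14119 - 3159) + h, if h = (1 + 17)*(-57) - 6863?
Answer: -25167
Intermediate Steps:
h = -7889 (h = 18*(-57) - 6863 = -1026 - 6863 = -7889)
(-14119 - 3159) + h = (-14119 - 3159) - 7889 = -17278 - 7889 = -25167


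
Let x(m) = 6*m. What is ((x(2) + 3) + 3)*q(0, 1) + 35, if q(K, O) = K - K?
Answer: 35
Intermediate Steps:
q(K, O) = 0
((x(2) + 3) + 3)*q(0, 1) + 35 = ((6*2 + 3) + 3)*0 + 35 = ((12 + 3) + 3)*0 + 35 = (15 + 3)*0 + 35 = 18*0 + 35 = 0 + 35 = 35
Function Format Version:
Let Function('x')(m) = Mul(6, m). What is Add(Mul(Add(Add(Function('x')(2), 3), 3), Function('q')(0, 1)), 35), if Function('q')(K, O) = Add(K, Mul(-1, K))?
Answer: 35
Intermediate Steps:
Function('q')(K, O) = 0
Add(Mul(Add(Add(Function('x')(2), 3), 3), Function('q')(0, 1)), 35) = Add(Mul(Add(Add(Mul(6, 2), 3), 3), 0), 35) = Add(Mul(Add(Add(12, 3), 3), 0), 35) = Add(Mul(Add(15, 3), 0), 35) = Add(Mul(18, 0), 35) = Add(0, 35) = 35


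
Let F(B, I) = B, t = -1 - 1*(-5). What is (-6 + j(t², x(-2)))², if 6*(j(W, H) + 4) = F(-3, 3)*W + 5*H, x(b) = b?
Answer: 3481/9 ≈ 386.78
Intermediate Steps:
t = 4 (t = -1 + 5 = 4)
j(W, H) = -4 - W/2 + 5*H/6 (j(W, H) = -4 + (-3*W + 5*H)/6 = -4 + (-W/2 + 5*H/6) = -4 - W/2 + 5*H/6)
(-6 + j(t², x(-2)))² = (-6 + (-4 - ½*4² + (⅚)*(-2)))² = (-6 + (-4 - ½*16 - 5/3))² = (-6 + (-4 - 8 - 5/3))² = (-6 - 41/3)² = (-59/3)² = 3481/9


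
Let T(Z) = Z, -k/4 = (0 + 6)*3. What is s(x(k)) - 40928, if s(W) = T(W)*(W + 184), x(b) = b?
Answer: -48992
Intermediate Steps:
k = -72 (k = -4*(0 + 6)*3 = -24*3 = -4*18 = -72)
s(W) = W*(184 + W) (s(W) = W*(W + 184) = W*(184 + W))
s(x(k)) - 40928 = -72*(184 - 72) - 40928 = -72*112 - 40928 = -8064 - 40928 = -48992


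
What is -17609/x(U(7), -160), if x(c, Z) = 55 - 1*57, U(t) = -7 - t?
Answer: 17609/2 ≈ 8804.5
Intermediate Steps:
x(c, Z) = -2 (x(c, Z) = 55 - 57 = -2)
-17609/x(U(7), -160) = -17609/(-2) = -17609*(-½) = 17609/2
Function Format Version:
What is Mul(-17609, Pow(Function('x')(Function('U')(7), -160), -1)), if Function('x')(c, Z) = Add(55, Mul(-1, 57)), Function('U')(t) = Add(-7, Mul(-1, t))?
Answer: Rational(17609, 2) ≈ 8804.5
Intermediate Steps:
Function('x')(c, Z) = -2 (Function('x')(c, Z) = Add(55, -57) = -2)
Mul(-17609, Pow(Function('x')(Function('U')(7), -160), -1)) = Mul(-17609, Pow(-2, -1)) = Mul(-17609, Rational(-1, 2)) = Rational(17609, 2)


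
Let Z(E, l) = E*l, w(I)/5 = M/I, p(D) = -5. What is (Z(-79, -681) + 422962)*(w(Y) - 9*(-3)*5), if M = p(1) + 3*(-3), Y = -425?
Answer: 5477507129/85 ≈ 6.4441e+7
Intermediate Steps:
M = -14 (M = -5 + 3*(-3) = -5 - 9 = -14)
w(I) = -70/I (w(I) = 5*(-14/I) = -70/I)
(Z(-79, -681) + 422962)*(w(Y) - 9*(-3)*5) = (-79*(-681) + 422962)*(-70/(-425) - 9*(-3)*5) = (53799 + 422962)*(-70*(-1/425) + 27*5) = 476761*(14/85 + 135) = 476761*(11489/85) = 5477507129/85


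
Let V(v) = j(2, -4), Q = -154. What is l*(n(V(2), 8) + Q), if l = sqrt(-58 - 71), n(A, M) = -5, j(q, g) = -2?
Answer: -159*I*sqrt(129) ≈ -1805.9*I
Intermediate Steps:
V(v) = -2
l = I*sqrt(129) (l = sqrt(-129) = I*sqrt(129) ≈ 11.358*I)
l*(n(V(2), 8) + Q) = (I*sqrt(129))*(-5 - 154) = (I*sqrt(129))*(-159) = -159*I*sqrt(129)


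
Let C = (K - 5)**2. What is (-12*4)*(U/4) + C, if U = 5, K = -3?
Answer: 4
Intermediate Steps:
C = 64 (C = (-3 - 5)**2 = (-8)**2 = 64)
(-12*4)*(U/4) + C = (-12*4)*(5/4) + 64 = (-3*4*4)*(5*(1/4)) + 64 = -12*4*(5/4) + 64 = -48*5/4 + 64 = -60 + 64 = 4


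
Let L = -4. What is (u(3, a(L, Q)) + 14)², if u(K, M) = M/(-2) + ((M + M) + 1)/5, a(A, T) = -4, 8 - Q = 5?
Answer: 5329/25 ≈ 213.16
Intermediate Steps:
Q = 3 (Q = 8 - 1*5 = 8 - 5 = 3)
u(K, M) = ⅕ - M/10 (u(K, M) = M*(-½) + (2*M + 1)*(⅕) = -M/2 + (1 + 2*M)*(⅕) = -M/2 + (⅕ + 2*M/5) = ⅕ - M/10)
(u(3, a(L, Q)) + 14)² = ((⅕ - ⅒*(-4)) + 14)² = ((⅕ + ⅖) + 14)² = (⅗ + 14)² = (73/5)² = 5329/25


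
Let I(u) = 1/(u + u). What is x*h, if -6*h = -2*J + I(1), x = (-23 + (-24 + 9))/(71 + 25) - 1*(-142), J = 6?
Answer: 156331/576 ≈ 271.41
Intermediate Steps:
I(u) = 1/(2*u)
x = 6797/48 (x = (-23 - 15)/96 + 142 = -38*1/96 + 142 = -19/48 + 142 = 6797/48 ≈ 141.60)
h = 23/12 (h = -(-2*6 + (1/2)/1)/6 = -(-12 + (1/2)*1)/6 = -(-12 + 1/2)/6 = -1/6*(-23/2) = 23/12 ≈ 1.9167)
x*h = (6797/48)*(23/12) = 156331/576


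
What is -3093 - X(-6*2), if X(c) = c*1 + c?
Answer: -3069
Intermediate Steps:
X(c) = 2*c (X(c) = c + c = 2*c)
-3093 - X(-6*2) = -3093 - 2*(-6*2) = -3093 - 2*(-12) = -3093 - 1*(-24) = -3093 + 24 = -3069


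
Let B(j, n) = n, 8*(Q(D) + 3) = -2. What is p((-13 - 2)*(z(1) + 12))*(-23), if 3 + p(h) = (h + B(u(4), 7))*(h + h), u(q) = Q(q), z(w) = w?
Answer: -1686291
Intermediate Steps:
Q(D) = -13/4 (Q(D) = -3 + (⅛)*(-2) = -3 - ¼ = -13/4)
u(q) = -13/4
p(h) = -3 + 2*h*(7 + h) (p(h) = -3 + (h + 7)*(h + h) = -3 + (7 + h)*(2*h) = -3 + 2*h*(7 + h))
p((-13 - 2)*(z(1) + 12))*(-23) = (-3 + 2*((-13 - 2)*(1 + 12))² + 14*((-13 - 2)*(1 + 12)))*(-23) = (-3 + 2*(-15*13)² + 14*(-15*13))*(-23) = (-3 + 2*(-195)² + 14*(-195))*(-23) = (-3 + 2*38025 - 2730)*(-23) = (-3 + 76050 - 2730)*(-23) = 73317*(-23) = -1686291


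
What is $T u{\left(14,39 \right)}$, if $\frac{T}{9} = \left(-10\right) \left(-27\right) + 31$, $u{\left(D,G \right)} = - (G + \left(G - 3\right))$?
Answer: $-203175$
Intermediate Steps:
$u{\left(D,G \right)} = 3 - 2 G$ ($u{\left(D,G \right)} = - (G + \left(G - 3\right)) = - (G + \left(-3 + G\right)) = - (-3 + 2 G) = 3 - 2 G$)
$T = 2709$ ($T = 9 \left(\left(-10\right) \left(-27\right) + 31\right) = 9 \left(270 + 31\right) = 9 \cdot 301 = 2709$)
$T u{\left(14,39 \right)} = 2709 \left(3 - 78\right) = 2709 \left(-75\right) = -203175$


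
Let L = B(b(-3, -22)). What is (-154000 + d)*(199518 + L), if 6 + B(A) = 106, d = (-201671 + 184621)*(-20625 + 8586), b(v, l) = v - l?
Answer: 40943837617100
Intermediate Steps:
d = 205264950 (d = -17050*(-12039) = 205264950)
B(A) = 100 (B(A) = -6 + 106 = 100)
L = 100
(-154000 + d)*(199518 + L) = (-154000 + 205264950)*(199518 + 100) = 205110950*199618 = 40943837617100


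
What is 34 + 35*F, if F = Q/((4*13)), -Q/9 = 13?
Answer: -179/4 ≈ -44.750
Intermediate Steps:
Q = -117 (Q = -9*13 = -117)
F = -9/4 (F = -117/(4*13) = -117/52 = -117*1/52 = -9/4 ≈ -2.2500)
34 + 35*F = 34 + 35*(-9/4) = 34 - 315/4 = -179/4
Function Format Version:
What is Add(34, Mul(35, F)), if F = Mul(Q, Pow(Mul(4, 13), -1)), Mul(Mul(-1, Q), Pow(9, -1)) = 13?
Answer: Rational(-179, 4) ≈ -44.750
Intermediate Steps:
Q = -117 (Q = Mul(-9, 13) = -117)
F = Rational(-9, 4) (F = Mul(-117, Pow(Mul(4, 13), -1)) = Mul(-117, Pow(52, -1)) = Mul(-117, Rational(1, 52)) = Rational(-9, 4) ≈ -2.2500)
Add(34, Mul(35, F)) = Add(34, Mul(35, Rational(-9, 4))) = Add(34, Rational(-315, 4)) = Rational(-179, 4)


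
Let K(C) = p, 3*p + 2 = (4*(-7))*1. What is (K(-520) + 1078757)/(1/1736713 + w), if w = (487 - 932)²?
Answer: 1873473938611/343912591826 ≈ 5.4475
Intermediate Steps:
w = 198025 (w = (-445)² = 198025)
p = -10 (p = -⅔ + ((4*(-7))*1)/3 = -⅔ + (-28*1)/3 = -⅔ + (⅓)*(-28) = -⅔ - 28/3 = -10)
K(C) = -10
(K(-520) + 1078757)/(1/1736713 + w) = (-10 + 1078757)/(1/1736713 + 198025) = 1078747/(1/1736713 + 198025) = 1078747/(343912591826/1736713) = 1078747*(1736713/343912591826) = 1873473938611/343912591826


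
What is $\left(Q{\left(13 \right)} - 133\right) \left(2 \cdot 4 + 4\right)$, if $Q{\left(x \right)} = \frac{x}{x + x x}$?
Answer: $- \frac{11166}{7} \approx -1595.1$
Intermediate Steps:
$Q{\left(x \right)} = \frac{x}{x + x^{2}}$
$\left(Q{\left(13 \right)} - 133\right) \left(2 \cdot 4 + 4\right) = \left(\frac{1}{1 + 13} - 133\right) \left(2 \cdot 4 + 4\right) = \left(\frac{1}{14} - 133\right) \left(8 + 4\right) = \left(\frac{1}{14} - 133\right) 12 = \left(- \frac{1861}{14}\right) 12 = - \frac{11166}{7}$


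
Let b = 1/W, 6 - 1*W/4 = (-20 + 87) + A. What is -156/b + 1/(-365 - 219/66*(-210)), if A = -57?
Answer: 2123634251/850815 ≈ 2496.0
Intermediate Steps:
W = -16 (W = 24 - 4*((-20 + 87) - 57) = 24 - 4*(67 - 57) = 24 - 4*10 = 24 - 40 = -16)
b = -1/16 (b = 1/(-16) = -1/16 ≈ -0.062500)
-156/b + 1/(-365 - 219/66*(-210)) = -156/(-1/16) + 1/(-365 - 219/66*(-210)) = -156*(-16) - 1/210/(-365 - 219*1/66) = 2496 - 1/210/(-365 - 73/22) = 2496 - 1/210/(-8103/22) = 2496 - 22/8103*(-1/210) = 2496 + 11/850815 = 2123634251/850815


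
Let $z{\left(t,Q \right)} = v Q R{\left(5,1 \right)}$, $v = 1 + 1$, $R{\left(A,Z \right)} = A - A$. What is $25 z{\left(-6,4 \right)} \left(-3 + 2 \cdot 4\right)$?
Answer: $0$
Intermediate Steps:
$R{\left(A,Z \right)} = 0$
$v = 2$
$z{\left(t,Q \right)} = 0$ ($z{\left(t,Q \right)} = 2 Q 0 = 0$)
$25 z{\left(-6,4 \right)} \left(-3 + 2 \cdot 4\right) = 25 \cdot 0 \left(-3 + 2 \cdot 4\right) = 0 \left(-3 + 8\right) = 0 \cdot 5 = 0$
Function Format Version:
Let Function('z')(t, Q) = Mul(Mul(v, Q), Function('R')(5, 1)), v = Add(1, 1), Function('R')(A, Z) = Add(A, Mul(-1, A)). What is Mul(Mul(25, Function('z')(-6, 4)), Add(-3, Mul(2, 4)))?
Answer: 0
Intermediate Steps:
Function('R')(A, Z) = 0
v = 2
Function('z')(t, Q) = 0 (Function('z')(t, Q) = Mul(Mul(2, Q), 0) = 0)
Mul(Mul(25, Function('z')(-6, 4)), Add(-3, Mul(2, 4))) = Mul(Mul(25, 0), Add(-3, Mul(2, 4))) = Mul(0, Add(-3, 8)) = Mul(0, 5) = 0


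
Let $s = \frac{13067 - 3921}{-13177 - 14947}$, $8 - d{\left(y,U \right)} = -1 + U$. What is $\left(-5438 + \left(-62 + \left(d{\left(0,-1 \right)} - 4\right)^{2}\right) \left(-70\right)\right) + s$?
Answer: $- \frac{50880889}{14062} \approx -3618.3$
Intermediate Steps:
$d{\left(y,U \right)} = 9 - U$ ($d{\left(y,U \right)} = 8 - \left(-1 + U\right) = 9 - U$)
$s = - \frac{4573}{14062}$ ($s = \frac{9146}{-28124} = 9146 \left(- \frac{1}{28124}\right) = - \frac{4573}{14062} \approx -0.3252$)
$\left(-5438 + \left(-62 + \left(d{\left(0,-1 \right)} - 4\right)^{2}\right) \left(-70\right)\right) + s = \left(-5438 + \left(-62 + \left(\left(9 - -1\right) - 4\right)^{2}\right) \left(-70\right)\right) - \frac{4573}{14062} = \left(-5438 + \left(-62 + \left(\left(9 + 1\right) - 4\right)^{2}\right) \left(-70\right)\right) - \frac{4573}{14062} = \left(-5438 + \left(-62 + \left(10 - 4\right)^{2}\right) \left(-70\right)\right) - \frac{4573}{14062} = \left(-5438 + \left(-62 + 6^{2}\right) \left(-70\right)\right) - \frac{4573}{14062} = \left(-5438 + \left(-62 + 36\right) \left(-70\right)\right) - \frac{4573}{14062} = \left(-5438 - -1820\right) - \frac{4573}{14062} = \left(-5438 + 1820\right) - \frac{4573}{14062} = -3618 - \frac{4573}{14062} = - \frac{50880889}{14062}$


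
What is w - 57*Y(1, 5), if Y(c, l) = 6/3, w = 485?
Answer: 371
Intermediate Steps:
Y(c, l) = 2 (Y(c, l) = 6*(⅓) = 2)
w - 57*Y(1, 5) = 485 - 57*2 = 485 - 1*114 = 485 - 114 = 371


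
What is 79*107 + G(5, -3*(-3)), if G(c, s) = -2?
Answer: 8451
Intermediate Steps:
79*107 + G(5, -3*(-3)) = 79*107 - 2 = 8453 - 2 = 8451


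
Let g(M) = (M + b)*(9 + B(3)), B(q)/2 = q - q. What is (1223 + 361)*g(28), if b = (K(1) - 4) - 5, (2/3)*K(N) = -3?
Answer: 206712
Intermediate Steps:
K(N) = -9/2 (K(N) = (3/2)*(-3) = -9/2)
B(q) = 0 (B(q) = 2*(q - q) = 2*0 = 0)
b = -27/2 (b = (-9/2 - 4) - 5 = -17/2 - 5 = -27/2 ≈ -13.500)
g(M) = -243/2 + 9*M (g(M) = (M - 27/2)*(9 + 0) = (-27/2 + M)*9 = -243/2 + 9*M)
(1223 + 361)*g(28) = (1223 + 361)*(-243/2 + 9*28) = 1584*(-243/2 + 252) = 1584*(261/2) = 206712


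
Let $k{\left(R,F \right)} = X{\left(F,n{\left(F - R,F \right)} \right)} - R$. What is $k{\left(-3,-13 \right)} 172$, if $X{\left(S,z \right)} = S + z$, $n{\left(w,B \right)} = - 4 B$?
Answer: $7224$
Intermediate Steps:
$k{\left(R,F \right)} = - R - 3 F$ ($k{\left(R,F \right)} = \left(F - 4 F\right) - R = - 3 F - R = - R - 3 F$)
$k{\left(-3,-13 \right)} 172 = \left(\left(-1\right) \left(-3\right) - -39\right) 172 = \left(3 + 39\right) 172 = 42 \cdot 172 = 7224$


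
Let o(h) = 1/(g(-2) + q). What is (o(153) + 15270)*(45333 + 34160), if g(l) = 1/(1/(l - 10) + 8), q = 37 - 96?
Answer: 6789100857395/5593 ≈ 1.2139e+9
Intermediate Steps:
q = -59
g(l) = 1/(8 + 1/(-10 + l)) (g(l) = 1/(1/(-10 + l) + 8) = 1/(8 + 1/(-10 + l)))
o(h) = -95/5593 (o(h) = 1/((-10 - 2)/(-79 + 8*(-2)) - 59) = 1/(-12/(-79 - 16) - 59) = 1/(-12/(-95) - 59) = 1/(-1/95*(-12) - 59) = 1/(12/95 - 59) = 1/(-5593/95) = -95/5593)
(o(153) + 15270)*(45333 + 34160) = (-95/5593 + 15270)*(45333 + 34160) = (85405015/5593)*79493 = 6789100857395/5593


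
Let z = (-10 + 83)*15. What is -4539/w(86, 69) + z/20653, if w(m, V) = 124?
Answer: -93608187/2560972 ≈ -36.552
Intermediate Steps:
z = 1095 (z = 73*15 = 1095)
-4539/w(86, 69) + z/20653 = -4539/124 + 1095/20653 = -93608187/2560972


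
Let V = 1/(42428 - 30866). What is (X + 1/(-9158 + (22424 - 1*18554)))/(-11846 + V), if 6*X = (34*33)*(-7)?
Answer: 40016041533/362131364444 ≈ 0.11050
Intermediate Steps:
V = 1/11562 ≈ 8.6490e-5
X = -1309 (X = ((34*33)*(-7))/6 = (1122*(-7))/6 = (⅙)*(-7854) = -1309)
(X + 1/(-9158 + (22424 - 1*18554)))/(-11846 + V) = (-1309 + 1/(-9158 + (22424 - 1*18554)))/(-11846 + 1/11562) = (-1309 + 1/(-9158 + (22424 - 18554)))/(-136963451/11562) = (-1309 + 1/(-9158 + 3870))*(-11562/136963451) = (-1309 + 1/(-5288))*(-11562/136963451) = (-1309 - 1/5288)*(-11562/136963451) = -6921993/5288*(-11562/136963451) = 40016041533/362131364444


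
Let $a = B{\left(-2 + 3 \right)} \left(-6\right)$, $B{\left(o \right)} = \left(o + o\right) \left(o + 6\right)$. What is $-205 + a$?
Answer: $-289$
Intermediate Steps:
$B{\left(o \right)} = 2 o \left(6 + o\right)$
$a = -84$ ($a = 2 \left(-2 + 3\right) \left(6 + \left(-2 + 3\right)\right) \left(-6\right) = 2 \cdot 1 \left(6 + 1\right) \left(-6\right) = 2 \cdot 1 \cdot 7 \left(-6\right) = 14 \left(-6\right) = -84$)
$-205 + a = -205 - 84 = -289$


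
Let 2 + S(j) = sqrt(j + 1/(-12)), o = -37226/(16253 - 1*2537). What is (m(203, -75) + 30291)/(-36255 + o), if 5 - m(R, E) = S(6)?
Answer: -207783684/248655403 + 1143*sqrt(213)/248655403 ≈ -0.83556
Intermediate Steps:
o = -18613/6858 (o = -37226/(16253 - 2537) = -37226/13716 = -37226*1/13716 = -18613/6858 ≈ -2.7141)
S(j) = -2 + sqrt(-1/12 + j) (S(j) = -2 + sqrt(j + 1/(-12)) = -2 + sqrt(j - 1/12) = -2 + sqrt(-1/12 + j))
m(R, E) = 7 - sqrt(213)/6 (m(R, E) = 5 - (-2 + sqrt(-3 + 36*6)/6) = 5 - (-2 + sqrt(-3 + 216)/6) = 5 - (-2 + sqrt(213)/6) = 5 + (2 - sqrt(213)/6) = 7 - sqrt(213)/6)
(m(203, -75) + 30291)/(-36255 + o) = ((7 - sqrt(213)/6) + 30291)/(-36255 - 18613/6858) = (30298 - sqrt(213)/6)/(-248655403/6858) = (30298 - sqrt(213)/6)*(-6858/248655403) = -207783684/248655403 + 1143*sqrt(213)/248655403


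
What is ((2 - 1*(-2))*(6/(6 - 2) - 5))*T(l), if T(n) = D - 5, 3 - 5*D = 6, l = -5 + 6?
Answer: 392/5 ≈ 78.400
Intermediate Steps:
l = 1
D = -⅗ (D = ⅗ - ⅕*6 = ⅗ - 6/5 = -⅗ ≈ -0.60000)
T(n) = -28/5 (T(n) = -⅗ - 5 = -28/5)
((2 - 1*(-2))*(6/(6 - 2) - 5))*T(l) = ((2 - 1*(-2))*(6/(6 - 2) - 5))*(-28/5) = ((2 + 2)*(6/4 - 5))*(-28/5) = (4*((¼)*6 - 5))*(-28/5) = (4*(3/2 - 5))*(-28/5) = (4*(-7/2))*(-28/5) = -14*(-28/5) = 392/5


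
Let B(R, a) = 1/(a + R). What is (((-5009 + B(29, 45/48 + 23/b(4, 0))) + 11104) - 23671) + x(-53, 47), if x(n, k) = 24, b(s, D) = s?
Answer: -10022176/571 ≈ -17552.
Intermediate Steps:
B(R, a) = 1/(R + a)
(((-5009 + B(29, 45/48 + 23/b(4, 0))) + 11104) - 23671) + x(-53, 47) = (((-5009 + 1/(29 + (45/48 + 23/4))) + 11104) - 23671) + 24 = (((-5009 + 1/(29 + (45*(1/48) + 23*(¼)))) + 11104) - 23671) + 24 = (((-5009 + 1/(29 + (15/16 + 23/4))) + 11104) - 23671) + 24 = (((-5009 + 1/(29 + 107/16)) + 11104) - 23671) + 24 = (((-5009 + 1/(571/16)) + 11104) - 23671) + 24 = (((-5009 + 16/571) + 11104) - 23671) + 24 = ((-2860123/571 + 11104) - 23671) + 24 = (3480261/571 - 23671) + 24 = -10035880/571 + 24 = -10022176/571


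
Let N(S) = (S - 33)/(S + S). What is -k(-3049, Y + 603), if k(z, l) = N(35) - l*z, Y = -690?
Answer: 9284204/35 ≈ 2.6526e+5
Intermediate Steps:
N(S) = (-33 + S)/(2*S) (N(S) = (-33 + S)/((2*S)) = (-33 + S)*(1/(2*S)) = (-33 + S)/(2*S))
k(z, l) = 1/35 - l*z (k(z, l) = (½)*(-33 + 35)/35 - l*z = (½)*(1/35)*2 - l*z = 1/35 - l*z)
-k(-3049, Y + 603) = -(1/35 - 1*(-690 + 603)*(-3049)) = -(1/35 - 1*(-87)*(-3049)) = -(1/35 - 265263) = -1*(-9284204/35) = 9284204/35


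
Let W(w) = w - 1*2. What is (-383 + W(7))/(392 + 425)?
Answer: -378/817 ≈ -0.46267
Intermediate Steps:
W(w) = -2 + w (W(w) = w - 2 = -2 + w)
(-383 + W(7))/(392 + 425) = (-383 + (-2 + 7))/(392 + 425) = (-383 + 5)/817 = -378*1/817 = -378/817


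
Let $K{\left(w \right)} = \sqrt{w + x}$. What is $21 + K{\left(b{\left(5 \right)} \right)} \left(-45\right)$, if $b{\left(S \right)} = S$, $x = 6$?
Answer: $21 - 45 \sqrt{11} \approx -128.25$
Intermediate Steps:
$K{\left(w \right)} = \sqrt{6 + w}$ ($K{\left(w \right)} = \sqrt{w + 6} = \sqrt{6 + w}$)
$21 + K{\left(b{\left(5 \right)} \right)} \left(-45\right) = 21 + \sqrt{6 + 5} \left(-45\right) = 21 + \sqrt{11} \left(-45\right) = 21 - 45 \sqrt{11}$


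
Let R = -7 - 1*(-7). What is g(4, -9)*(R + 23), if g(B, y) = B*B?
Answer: 368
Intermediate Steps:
R = 0 (R = -7 + 7 = 0)
g(B, y) = B**2
g(4, -9)*(R + 23) = 4**2*(0 + 23) = 16*23 = 368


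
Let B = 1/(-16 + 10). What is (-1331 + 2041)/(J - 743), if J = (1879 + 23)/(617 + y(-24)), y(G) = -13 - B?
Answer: -2573750/2681963 ≈ -0.95965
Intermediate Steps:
B = -⅙ (B = 1/(-6) = -⅙ ≈ -0.16667)
y(G) = -77/6 (y(G) = -13 - 1*(-⅙) = -13 + ⅙ = -77/6)
J = 11412/3625 (J = (1879 + 23)/(617 - 77/6) = 1902/(3625/6) = 1902*(6/3625) = 11412/3625 ≈ 3.1481)
(-1331 + 2041)/(J - 743) = (-1331 + 2041)/(11412/3625 - 743) = 710/(-2681963/3625) = 710*(-3625/2681963) = -2573750/2681963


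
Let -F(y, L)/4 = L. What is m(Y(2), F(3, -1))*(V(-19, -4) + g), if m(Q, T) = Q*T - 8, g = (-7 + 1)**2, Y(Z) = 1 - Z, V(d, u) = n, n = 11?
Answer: -564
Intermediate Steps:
V(d, u) = 11
F(y, L) = -4*L
g = 36 (g = (-6)**2 = 36)
m(Q, T) = -8 + Q*T
m(Y(2), F(3, -1))*(V(-19, -4) + g) = (-8 + (1 - 1*2)*(-4*(-1)))*(11 + 36) = (-8 + (1 - 2)*4)*47 = (-8 - 1*4)*47 = (-8 - 4)*47 = -12*47 = -564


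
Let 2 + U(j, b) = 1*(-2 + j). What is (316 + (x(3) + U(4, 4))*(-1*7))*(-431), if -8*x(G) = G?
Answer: -1098619/8 ≈ -1.3733e+5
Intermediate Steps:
U(j, b) = -4 + j (U(j, b) = -2 + 1*(-2 + j) = -2 + (-2 + j) = -4 + j)
x(G) = -G/8
(316 + (x(3) + U(4, 4))*(-1*7))*(-431) = (316 + (-1/8*3 + (-4 + 4))*(-1*7))*(-431) = (316 + (-3/8 + 0)*(-7))*(-431) = (316 - 3/8*(-7))*(-431) = (316 + 21/8)*(-431) = (2549/8)*(-431) = -1098619/8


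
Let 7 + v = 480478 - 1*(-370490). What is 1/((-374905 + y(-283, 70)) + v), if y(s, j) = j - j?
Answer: 1/476056 ≈ 2.1006e-6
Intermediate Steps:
v = 850961 (v = -7 + (480478 - 1*(-370490)) = -7 + (480478 + 370490) = -7 + 850968 = 850961)
y(s, j) = 0
1/((-374905 + y(-283, 70)) + v) = 1/((-374905 + 0) + 850961) = 1/(-374905 + 850961) = 1/476056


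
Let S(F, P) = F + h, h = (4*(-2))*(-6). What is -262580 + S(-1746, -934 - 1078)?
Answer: -264278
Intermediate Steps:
h = 48 (h = -8*(-6) = 48)
S(F, P) = 48 + F (S(F, P) = F + 48 = 48 + F)
-262580 + S(-1746, -934 - 1078) = -262580 + (48 - 1746) = -262580 - 1698 = -264278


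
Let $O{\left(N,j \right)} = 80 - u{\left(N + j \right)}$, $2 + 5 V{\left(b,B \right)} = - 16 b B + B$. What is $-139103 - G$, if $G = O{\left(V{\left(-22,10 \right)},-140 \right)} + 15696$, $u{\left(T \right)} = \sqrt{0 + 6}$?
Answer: $-154879 + \sqrt{6} \approx -1.5488 \cdot 10^{5}$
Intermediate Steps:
$u{\left(T \right)} = \sqrt{6}$
$V{\left(b,B \right)} = - \frac{2}{5} + \frac{B}{5} - \frac{16 B b}{5}$ ($V{\left(b,B \right)} = - \frac{2}{5} + \frac{- 16 b B + B}{5} = - \frac{2}{5} + \frac{- 16 B b + B}{5} = - \frac{2}{5} + \frac{B - 16 B b}{5} = - \frac{2}{5} - \left(- \frac{B}{5} + \frac{16 B b}{5}\right) = - \frac{2}{5} + \frac{B}{5} - \frac{16 B b}{5}$)
$O{\left(N,j \right)} = 80 - \sqrt{6}$
$G = 15776 - \sqrt{6}$ ($G = \left(80 - \sqrt{6}\right) + 15696 = 15776 - \sqrt{6} \approx 15774.0$)
$-139103 - G = -139103 - \left(15776 - \sqrt{6}\right) = -154879 + \sqrt{6}$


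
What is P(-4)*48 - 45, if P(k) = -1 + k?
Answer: -285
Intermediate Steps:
P(-4)*48 - 45 = (-1 - 4)*48 - 45 = -5*48 - 45 = -240 - 45 = -285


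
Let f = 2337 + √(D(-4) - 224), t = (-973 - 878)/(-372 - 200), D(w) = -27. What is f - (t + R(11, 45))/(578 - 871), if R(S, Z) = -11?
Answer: 391667411/167596 + I*√251 ≈ 2337.0 + 15.843*I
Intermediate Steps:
t = 1851/572 (t = -1851/(-572) = -1851*(-1/572) = 1851/572 ≈ 3.2360)
f = 2337 + I*√251 (f = 2337 + √(-27 - 224) = 2337 + √(-251) = 2337 + I*√251 ≈ 2337.0 + 15.843*I)
f - (t + R(11, 45))/(578 - 871) = (2337 + I*√251) - (1851/572 - 11)/(578 - 871) = (2337 + I*√251) - (-4441)/(572*(-293)) = (2337 + I*√251) - (-4441)*(-1)/(572*293) = (2337 + I*√251) - 1*4441/167596 = (2337 + I*√251) - 4441/167596 = 391667411/167596 + I*√251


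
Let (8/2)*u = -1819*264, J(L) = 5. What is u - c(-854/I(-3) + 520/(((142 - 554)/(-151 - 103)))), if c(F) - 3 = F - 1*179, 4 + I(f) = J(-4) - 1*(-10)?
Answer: -136097032/1133 ≈ -1.2012e+5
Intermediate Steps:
I(f) = 11 (I(f) = -4 + (5 - 1*(-10)) = -4 + (5 + 10) = -4 + 15 = 11)
u = -120054 (u = (-1819*264)/4 = (1/4)*(-480216) = -120054)
c(F) = -176 + F (c(F) = 3 + (F - 1*179) = 3 + (F - 179) = 3 + (-179 + F) = -176 + F)
u - c(-854/I(-3) + 520/(((142 - 554)/(-151 - 103)))) = -120054 - (-176 + (-854/11 + 520/(((142 - 554)/(-151 - 103))))) = -120054 - (-176 + (-854*1/11 + 520/((-412/(-254))))) = -120054 - (-176 + (-854/11 + 520/((-412*(-1/254))))) = -120054 - (-176 + (-854/11 + 520/(206/127))) = -120054 - (-176 + (-854/11 + 520*(127/206))) = -120054 - (-176 + (-854/11 + 33020/103)) = -120054 - (-176 + 275258/1133) = -120054 - 1*75850/1133 = -120054 - 75850/1133 = -136097032/1133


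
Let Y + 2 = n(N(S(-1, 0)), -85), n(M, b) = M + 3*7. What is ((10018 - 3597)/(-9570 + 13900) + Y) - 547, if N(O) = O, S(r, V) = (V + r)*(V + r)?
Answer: -2275489/4330 ≈ -525.52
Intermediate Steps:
S(r, V) = (V + r)**2
n(M, b) = 21 + M (n(M, b) = M + 21 = 21 + M)
Y = 20 (Y = -2 + (21 + (0 - 1)**2) = -2 + (21 + (-1)**2) = -2 + (21 + 1) = -2 + 22 = 20)
((10018 - 3597)/(-9570 + 13900) + Y) - 547 = ((10018 - 3597)/(-9570 + 13900) + 20) - 547 = (6421/4330 + 20) - 547 = 93021/4330 - 547 = -2275489/4330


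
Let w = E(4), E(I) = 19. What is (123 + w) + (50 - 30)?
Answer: 162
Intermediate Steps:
w = 19
(123 + w) + (50 - 30) = (123 + 19) + (50 - 30) = 142 + 20 = 162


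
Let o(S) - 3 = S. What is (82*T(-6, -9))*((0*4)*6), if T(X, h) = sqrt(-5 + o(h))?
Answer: 0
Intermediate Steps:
o(S) = 3 + S
T(X, h) = sqrt(-2 + h) (T(X, h) = sqrt(-5 + (3 + h)) = sqrt(-2 + h))
(82*T(-6, -9))*((0*4)*6) = (82*sqrt(-2 - 9))*((0*4)*6) = (82*sqrt(-11))*(0*6) = (82*(I*sqrt(11)))*0 = (82*I*sqrt(11))*0 = 0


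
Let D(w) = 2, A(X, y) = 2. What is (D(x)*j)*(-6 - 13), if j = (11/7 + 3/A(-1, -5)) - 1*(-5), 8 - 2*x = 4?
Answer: -2147/7 ≈ -306.71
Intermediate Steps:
x = 2 (x = 4 - ½*4 = 4 - 2 = 2)
j = 113/14 (j = (11/7 + 3/2) - 1*(-5) = (11*(⅐) + 3*(½)) + 5 = (11/7 + 3/2) + 5 = 43/14 + 5 = 113/14 ≈ 8.0714)
(D(x)*j)*(-6 - 13) = (2*(113/14))*(-6 - 13) = (113/7)*(-19) = -2147/7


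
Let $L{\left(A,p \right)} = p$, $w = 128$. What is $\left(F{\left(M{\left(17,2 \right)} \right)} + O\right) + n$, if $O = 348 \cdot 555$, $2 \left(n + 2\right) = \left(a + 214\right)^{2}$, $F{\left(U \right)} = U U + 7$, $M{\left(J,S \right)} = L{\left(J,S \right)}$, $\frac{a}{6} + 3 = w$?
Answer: $657797$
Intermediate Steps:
$a = 750$ ($a = -18 + 6 \cdot 128 = -18 + 768 = 750$)
$M{\left(J,S \right)} = S$
$F{\left(U \right)} = 7 + U^{2}$ ($F{\left(U \right)} = U^{2} + 7 = 7 + U^{2}$)
$n = 464646$ ($n = -2 + \frac{\left(750 + 214\right)^{2}}{2} = -2 + \frac{964^{2}}{2} = -2 + \frac{1}{2} \cdot 929296 = -2 + 464648 = 464646$)
$O = 193140$
$\left(F{\left(M{\left(17,2 \right)} \right)} + O\right) + n = \left(\left(7 + 2^{2}\right) + 193140\right) + 464646 = \left(\left(7 + 4\right) + 193140\right) + 464646 = \left(11 + 193140\right) + 464646 = 193151 + 464646 = 657797$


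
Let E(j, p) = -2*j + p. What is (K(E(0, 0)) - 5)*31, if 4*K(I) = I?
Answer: -155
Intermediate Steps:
E(j, p) = p - 2*j
K(I) = I/4
(K(E(0, 0)) - 5)*31 = ((0 - 2*0)/4 - 5)*31 = ((0 + 0)/4 - 5)*31 = ((1/4)*0 - 5)*31 = (0 - 5)*31 = -5*31 = -155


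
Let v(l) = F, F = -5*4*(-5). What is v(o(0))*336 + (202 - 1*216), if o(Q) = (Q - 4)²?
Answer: 33586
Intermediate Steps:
F = 100 (F = -20*(-5) = 100)
o(Q) = (-4 + Q)²
v(l) = 100
v(o(0))*336 + (202 - 1*216) = 100*336 + (202 - 1*216) = 33600 + (202 - 216) = 33600 - 14 = 33586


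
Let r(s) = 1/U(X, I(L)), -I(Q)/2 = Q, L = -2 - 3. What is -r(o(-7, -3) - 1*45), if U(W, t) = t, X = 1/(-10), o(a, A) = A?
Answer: -1/10 ≈ -0.10000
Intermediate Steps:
X = -1/10 ≈ -0.10000
L = -5
I(Q) = -2*Q
r(s) = 1/10 (r(s) = 1/(-2*(-5)) = 1/10)
-r(o(-7, -3) - 1*45) = -1*1/10 = -1/10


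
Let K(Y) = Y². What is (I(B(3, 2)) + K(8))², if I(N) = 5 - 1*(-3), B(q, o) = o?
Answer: 5184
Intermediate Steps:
I(N) = 8 (I(N) = 5 + 3 = 8)
(I(B(3, 2)) + K(8))² = (8 + 8²)² = (8 + 64)² = 72² = 5184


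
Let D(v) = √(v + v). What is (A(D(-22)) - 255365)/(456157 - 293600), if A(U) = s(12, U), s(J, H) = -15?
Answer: -255380/162557 ≈ -1.5710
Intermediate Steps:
D(v) = √2*√v (D(v) = √(2*v) = √2*√v)
A(U) = -15
(A(D(-22)) - 255365)/(456157 - 293600) = (-15 - 255365)/(456157 - 293600) = -255380/162557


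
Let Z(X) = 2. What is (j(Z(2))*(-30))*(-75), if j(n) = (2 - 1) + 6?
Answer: 15750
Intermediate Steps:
j(n) = 7 (j(n) = 1 + 6 = 7)
(j(Z(2))*(-30))*(-75) = (7*(-30))*(-75) = -210*(-75) = 15750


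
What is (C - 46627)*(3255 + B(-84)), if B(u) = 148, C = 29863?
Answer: -57047892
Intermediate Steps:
(C - 46627)*(3255 + B(-84)) = (29863 - 46627)*(3255 + 148) = -16764*3403 = -57047892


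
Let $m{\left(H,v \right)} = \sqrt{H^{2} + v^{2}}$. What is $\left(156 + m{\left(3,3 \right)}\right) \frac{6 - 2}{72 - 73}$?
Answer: $-624 - 12 \sqrt{2} \approx -640.97$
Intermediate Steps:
$\left(156 + m{\left(3,3 \right)}\right) \frac{6 - 2}{72 - 73} = \left(156 + \sqrt{3^{2} + 3^{2}}\right) \frac{6 - 2}{72 - 73} = \left(156 + \sqrt{9 + 9}\right) \frac{4}{-1} = \left(156 + \sqrt{18}\right) 4 \left(-1\right) = \left(156 + 3 \sqrt{2}\right) \left(-4\right) = -624 - 12 \sqrt{2}$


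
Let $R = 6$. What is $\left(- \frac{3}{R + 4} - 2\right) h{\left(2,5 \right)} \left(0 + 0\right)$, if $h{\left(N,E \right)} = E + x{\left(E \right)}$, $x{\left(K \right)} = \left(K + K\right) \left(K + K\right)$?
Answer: $0$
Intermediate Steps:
$x{\left(K \right)} = 4 K^{2}$ ($x{\left(K \right)} = 2 K 2 K = 4 K^{2}$)
$h{\left(N,E \right)} = E + 4 E^{2}$
$\left(- \frac{3}{R + 4} - 2\right) h{\left(2,5 \right)} \left(0 + 0\right) = \left(- \frac{3}{6 + 4} - 2\right) 5 \left(1 + 4 \cdot 5\right) \left(0 + 0\right) = \left(- \frac{3}{10} - 2\right) 5 \left(1 + 20\right) 0 = \left(\left(-3\right) \frac{1}{10} - 2\right) 5 \cdot 21 \cdot 0 = \left(- \frac{3}{10} - 2\right) 105 \cdot 0 = \left(- \frac{23}{10}\right) 105 \cdot 0 = \left(- \frac{483}{2}\right) 0 = 0$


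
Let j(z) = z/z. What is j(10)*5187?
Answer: 5187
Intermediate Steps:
j(z) = 1
j(10)*5187 = 1*5187 = 5187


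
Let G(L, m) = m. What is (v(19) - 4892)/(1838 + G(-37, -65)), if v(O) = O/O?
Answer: -4891/1773 ≈ -2.7586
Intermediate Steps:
v(O) = 1
(v(19) - 4892)/(1838 + G(-37, -65)) = (1 - 4892)/(1838 - 65) = -4891/1773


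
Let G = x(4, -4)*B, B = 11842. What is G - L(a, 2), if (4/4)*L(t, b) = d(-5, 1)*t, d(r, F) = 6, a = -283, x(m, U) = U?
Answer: -45670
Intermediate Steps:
L(t, b) = 6*t
G = -47368 (G = -4*11842 = -47368)
G - L(a, 2) = -47368 - 6*(-283) = -47368 - 1*(-1698) = -47368 + 1698 = -45670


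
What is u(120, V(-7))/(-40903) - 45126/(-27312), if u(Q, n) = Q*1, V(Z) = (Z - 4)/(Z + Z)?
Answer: 307085223/186190456 ≈ 1.6493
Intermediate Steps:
V(Z) = (-4 + Z)/(2*Z) (V(Z) = (-4 + Z)/((2*Z)) = (-4 + Z)*(1/(2*Z)) = (-4 + Z)/(2*Z))
u(Q, n) = Q
u(120, V(-7))/(-40903) - 45126/(-27312) = 120/(-40903) - 45126/(-27312) = 120*(-1/40903) - 45126*(-1/27312) = -120/40903 + 7521/4552 = 307085223/186190456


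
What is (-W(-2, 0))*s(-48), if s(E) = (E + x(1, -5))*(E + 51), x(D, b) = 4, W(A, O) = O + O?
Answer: 0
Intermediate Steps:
W(A, O) = 2*O
s(E) = (4 + E)*(51 + E) (s(E) = (E + 4)*(E + 51) = (4 + E)*(51 + E))
(-W(-2, 0))*s(-48) = (-2*0)*(204 + (-48)**2 + 55*(-48)) = (-1*0)*(204 + 2304 - 2640) = 0*(-132) = 0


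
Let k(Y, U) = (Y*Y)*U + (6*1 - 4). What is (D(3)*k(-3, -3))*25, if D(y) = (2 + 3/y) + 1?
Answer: -2500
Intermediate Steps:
D(y) = 3 + 3/y
k(Y, U) = 2 + U*Y² (k(Y, U) = Y²*U + (6 - 4) = U*Y² + 2 = 2 + U*Y²)
(D(3)*k(-3, -3))*25 = ((3 + 3/3)*(2 - 3*(-3)²))*25 = ((3 + 3*(⅓))*(2 - 3*9))*25 = ((3 + 1)*(2 - 27))*25 = (4*(-25))*25 = -100*25 = -2500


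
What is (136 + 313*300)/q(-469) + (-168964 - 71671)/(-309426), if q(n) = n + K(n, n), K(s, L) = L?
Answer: -14435733853/145120794 ≈ -99.474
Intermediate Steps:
q(n) = 2*n (q(n) = n + n = 2*n)
(136 + 313*300)/q(-469) + (-168964 - 71671)/(-309426) = (136 + 313*300)/((2*(-469))) + (-168964 - 71671)/(-309426) = (136 + 93900)/(-938) - 240635*(-1/309426) = 94036*(-1/938) + 240635/309426 = -47018/469 + 240635/309426 = -14435733853/145120794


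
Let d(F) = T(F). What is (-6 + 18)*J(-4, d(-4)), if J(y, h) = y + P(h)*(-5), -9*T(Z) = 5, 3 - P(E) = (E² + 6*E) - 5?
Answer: -19156/27 ≈ -709.48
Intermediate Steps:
P(E) = 8 - E² - 6*E (P(E) = 3 - ((E² + 6*E) - 5) = 3 - (-5 + E² + 6*E) = 3 + (5 - E² - 6*E) = 8 - E² - 6*E)
T(Z) = -5/9 (T(Z) = -⅑*5 = -5/9)
d(F) = -5/9
J(y, h) = -40 + y + 5*h² + 30*h (J(y, h) = y + (8 - h² - 6*h)*(-5) = y + (-40 + 5*h² + 30*h) = -40 + y + 5*h² + 30*h)
(-6 + 18)*J(-4, d(-4)) = (-6 + 18)*(-40 - 4 + 5*(-5/9)² + 30*(-5/9)) = 12*(-40 - 4 + 5*(25/81) - 50/3) = 12*(-40 - 4 + 125/81 - 50/3) = 12*(-4789/81) = -19156/27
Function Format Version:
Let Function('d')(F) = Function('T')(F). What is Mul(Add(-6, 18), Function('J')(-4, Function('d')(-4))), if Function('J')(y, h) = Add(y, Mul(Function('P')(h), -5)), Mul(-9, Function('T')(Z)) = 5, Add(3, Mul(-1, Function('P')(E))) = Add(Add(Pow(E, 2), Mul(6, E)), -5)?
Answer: Rational(-19156, 27) ≈ -709.48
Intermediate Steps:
Function('P')(E) = Add(8, Mul(-1, Pow(E, 2)), Mul(-6, E)) (Function('P')(E) = Add(3, Mul(-1, Add(Add(Pow(E, 2), Mul(6, E)), -5))) = Add(3, Mul(-1, Add(-5, Pow(E, 2), Mul(6, E)))) = Add(3, Add(5, Mul(-1, Pow(E, 2)), Mul(-6, E))) = Add(8, Mul(-1, Pow(E, 2)), Mul(-6, E)))
Function('T')(Z) = Rational(-5, 9) (Function('T')(Z) = Mul(Rational(-1, 9), 5) = Rational(-5, 9))
Function('d')(F) = Rational(-5, 9)
Function('J')(y, h) = Add(-40, y, Mul(5, Pow(h, 2)), Mul(30, h)) (Function('J')(y, h) = Add(y, Mul(Add(8, Mul(-1, Pow(h, 2)), Mul(-6, h)), -5)) = Add(y, Add(-40, Mul(5, Pow(h, 2)), Mul(30, h))) = Add(-40, y, Mul(5, Pow(h, 2)), Mul(30, h)))
Mul(Add(-6, 18), Function('J')(-4, Function('d')(-4))) = Mul(Add(-6, 18), Add(-40, -4, Mul(5, Pow(Rational(-5, 9), 2)), Mul(30, Rational(-5, 9)))) = Mul(12, Add(-40, -4, Mul(5, Rational(25, 81)), Rational(-50, 3))) = Mul(12, Add(-40, -4, Rational(125, 81), Rational(-50, 3))) = Mul(12, Rational(-4789, 81)) = Rational(-19156, 27)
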